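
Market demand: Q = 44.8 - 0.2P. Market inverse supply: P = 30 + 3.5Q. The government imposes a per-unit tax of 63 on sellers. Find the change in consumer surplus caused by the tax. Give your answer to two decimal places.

-708.48

Rewriting demand in inverse form: P = 224 - 5Q.
Without the tax, 224 - 5Q = 30 + 3.5Q so Q* = 22.8235 and P* = 109.8824.
With the tax, sellers need 63 more per unit: 224 - 5Q = 30 + 3.5Q + 63, so Q_t = 15.4118. Buyers pay P_b = 146.9412; sellers receive P_s = P_b - 63 = 83.9412.
CS falls from (1/2)(22.8235)(114.1176) = 1302.2837 to (1/2)(15.4118)(77.0588) = 593.8062, a change of -708.4775.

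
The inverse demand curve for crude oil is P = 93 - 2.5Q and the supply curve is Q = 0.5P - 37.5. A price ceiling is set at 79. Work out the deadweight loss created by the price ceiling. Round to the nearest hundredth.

9.00

Rewriting supply in inverse form: P = 75 + 2Q.
Without the control, 93 - 2.5Q = 75 + 2Q so Q* = 4 and P* = 83.
At P = 79, sellers supply (79 - 75)/2 = 2 while buyers want more, so the quantity traded is 2 at price 79.
The lost-trades triangle has base Q* - 2 = 2 and height equal to the gap between the curves at Q = 2, which is 88 - 79 = 9. DWL = (1/2)(2)(9) = 9.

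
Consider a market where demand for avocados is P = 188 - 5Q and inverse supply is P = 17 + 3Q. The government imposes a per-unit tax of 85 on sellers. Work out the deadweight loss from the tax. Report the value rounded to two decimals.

451.56

Without the tax, 188 - 5Q = 17 + 3Q so Q* = 21.375 and P* = 81.125.
A tax on sellers shifts supply up by 85: 188 - 5Q = 17 + 3Q + 85, so Q_t = 10.75. Buyers pay P_b = 134.25; sellers receive P_s = P_b - 85 = 49.25.
The welfare triangle lost has base Q* - Q_t = 10.625 and height t = 85, so DWL = (1/2)(10.625)(85) = 451.5625.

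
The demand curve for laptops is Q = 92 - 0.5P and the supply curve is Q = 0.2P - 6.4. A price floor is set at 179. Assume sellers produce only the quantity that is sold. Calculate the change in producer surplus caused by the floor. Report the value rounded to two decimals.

Rewriting demand in inverse form: P = 184 - 2Q.
Rewriting supply in inverse form: P = 32 + 5Q.
Free-market equilibrium: 184 - 2Q = 32 + 5Q gives Q* = 21.7143, P* = 140.5714.
At the floor price 179, quantity demanded is (184 - 179)/2 = 2.5; demand is the short side, so Q = 2.5 trades at P = 179.
PS goes from (1/2)(21.7143)(108.5714) = 1178.7755 to 351.875 (computed as (179 - 32)(2.5) - (1/2)(5)(2.5)^2), a change of -826.9005.

-826.90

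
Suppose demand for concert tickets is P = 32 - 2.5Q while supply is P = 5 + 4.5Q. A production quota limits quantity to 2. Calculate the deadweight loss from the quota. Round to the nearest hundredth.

12.07

Without the quota, 32 - 2.5Q = 5 + 4.5Q gives Q* = 3.8571.
At Q = 2 the demand price is 32 - 2.5(2) = 27 and the supply price is 5 + 4.5(2) = 14.
Deadweight loss is the triangle between the curves from 2 to 3.8571: (1/2)(27 - 14)(3.8571 - 2) = 12.0714.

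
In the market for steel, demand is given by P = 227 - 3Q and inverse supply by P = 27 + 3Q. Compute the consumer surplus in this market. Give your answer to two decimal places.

1666.67

Setting demand equal to supply, 200 = 6Q, so Q* = 33.3333 and P* = 127.
The demand choke price is 227, so CS = (1/2)(Q*)(227 - P*) = (1/2)(33.3333)(100) = 1666.6667.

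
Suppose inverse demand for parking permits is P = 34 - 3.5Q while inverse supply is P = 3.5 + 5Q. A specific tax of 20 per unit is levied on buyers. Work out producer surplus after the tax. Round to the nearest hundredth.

Pre-tax equilibrium: 34 - 3.5Q = 3.5 + 5Q gives Q* = 3.5882, P* = 21.4412.
With the tax, buyers' net willingness to pay falls by 20: (34 - 20) - 3.5Q = 3.5 + 5Q, so Q_t = 1.2353. Buyers pay P_b = 29.6765; sellers receive P_s = P_b - 20 = 9.6765.
Producer surplus is the triangle above supply below P_s: (1/2)(1.2353)(9.6765 - 3.5) = 3.8149.

3.81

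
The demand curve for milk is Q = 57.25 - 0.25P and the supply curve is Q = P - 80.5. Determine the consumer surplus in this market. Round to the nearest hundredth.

Rewriting demand in inverse form: P = 229 - 4Q.
Rewriting supply in inverse form: P = 80.5 + Q.
Set 229 - 4Q = 80.5 + Q, which gives 148.5 = 5Q, so Q* = 29.7 and P* = 229 - 4(29.7) = 110.2.
The demand choke price is 229, so CS = (1/2)(Q*)(229 - P*) = (1/2)(29.7)(118.8) = 1764.18.

1764.18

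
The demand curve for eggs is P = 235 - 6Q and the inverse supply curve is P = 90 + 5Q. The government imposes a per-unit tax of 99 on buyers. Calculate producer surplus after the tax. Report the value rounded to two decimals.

Without the tax, 235 - 6Q = 90 + 5Q so Q* = 13.1818 and P* = 155.9091.
A tax on buyers shifts demand down by 99: (235 - 99) - 6Q = 90 + 5Q, so Q_t = 4.1818. Buyers pay P_b = 209.9091; sellers receive P_s = P_b - 99 = 110.9091.
Producer surplus is the triangle above supply below P_s: (1/2)(4.1818)(110.9091 - 90) = 43.719.

43.72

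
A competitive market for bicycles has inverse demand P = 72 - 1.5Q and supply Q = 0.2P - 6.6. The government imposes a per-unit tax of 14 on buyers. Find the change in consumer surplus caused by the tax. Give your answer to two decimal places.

Rewriting supply in inverse form: P = 33 + 5Q.
Pre-tax equilibrium: 72 - 1.5Q = 33 + 5Q gives Q* = 6, P* = 63.
With the tax, buyers' net willingness to pay falls by 14: (72 - 14) - 1.5Q = 33 + 5Q, so Q_t = 3.8462. Buyers pay P_b = 66.2308; sellers receive P_s = P_b - 14 = 52.2308.
Consumers lose the trapezoid between P* and P_b out to Q_t plus the triangle from Q_t to Q*: change in CS = 11.0947 - 27 = -15.9053.

-15.91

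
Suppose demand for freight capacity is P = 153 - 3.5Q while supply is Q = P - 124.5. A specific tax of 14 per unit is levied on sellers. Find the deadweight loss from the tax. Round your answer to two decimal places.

21.78

Rewriting supply in inverse form: P = 124.5 + Q.
Without the tax, 153 - 3.5Q = 124.5 + Q so Q* = 6.3333 and P* = 130.8333.
With the tax, sellers need 14 more per unit: 153 - 3.5Q = 124.5 + Q + 14, so Q_t = 3.2222. Buyers pay P_b = 141.7222; sellers receive P_s = P_b - 14 = 127.7222.
Deadweight loss is the triangle between the curves from Q_t to Q*: (1/2)(6.3333 - 3.2222)(14) = 21.7778.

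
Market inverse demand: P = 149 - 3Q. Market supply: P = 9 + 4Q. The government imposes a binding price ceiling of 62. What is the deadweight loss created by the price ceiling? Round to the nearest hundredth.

159.47

Free-market equilibrium: 149 - 3Q = 9 + 4Q gives Q* = 20, P* = 89.
At the ceiling price 62, quantity supplied is (62 - 9)/4 = 13.25; supply is the short side, so Q = 13.25 trades at P = 62.
The lost-trades triangle has base Q* - 13.25 = 6.75 and height equal to the gap between the curves at Q = 13.25, which is 109.25 - 62 = 47.25. DWL = (1/2)(6.75)(47.25) = 159.4688.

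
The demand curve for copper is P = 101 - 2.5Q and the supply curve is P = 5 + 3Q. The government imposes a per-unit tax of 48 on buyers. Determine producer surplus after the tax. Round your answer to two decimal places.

114.25

Without the tax, 101 - 2.5Q = 5 + 3Q so Q* = 17.4545 and P* = 57.3636.
With the tax, buyers' net willingness to pay falls by 48: (101 - 48) - 2.5Q = 5 + 3Q, so Q_t = 8.7273. Buyers pay P_b = 79.1818; sellers receive P_s = P_b - 48 = 31.1818.
PS = (1/2)(Q_t)(P_s - 5) = (1/2)(8.7273)(26.1818) = 114.2479.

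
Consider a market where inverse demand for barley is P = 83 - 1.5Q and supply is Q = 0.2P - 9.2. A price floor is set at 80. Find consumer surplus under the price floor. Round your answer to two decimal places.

Rewriting supply in inverse form: P = 46 + 5Q.
Free-market equilibrium: 83 - 1.5Q = 46 + 5Q gives Q* = 5.6923, P* = 74.4615.
At P = 80, buyers demand (83 - 80)/1.5 = 2 while sellers would supply more, so the quantity traded is 2 at price 80.
CS is the triangle under demand above 80: (1/2)(2)(83 - 80) = 3.

3.00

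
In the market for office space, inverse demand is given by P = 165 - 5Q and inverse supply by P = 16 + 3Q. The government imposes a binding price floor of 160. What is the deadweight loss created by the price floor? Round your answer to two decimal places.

Free-market equilibrium: 165 - 5Q = 16 + 3Q gives Q* = 18.625, P* = 71.875.
At P = 160, buyers demand (165 - 160)/5 = 1 while sellers would supply more, so the quantity traded is 1 at price 160.
The lost-trades triangle has base Q* - 1 = 17.625 and height equal to the gap between the curves at Q = 1, which is 160 - 19 = 141. DWL = (1/2)(17.625)(141) = 1242.5625.

1242.56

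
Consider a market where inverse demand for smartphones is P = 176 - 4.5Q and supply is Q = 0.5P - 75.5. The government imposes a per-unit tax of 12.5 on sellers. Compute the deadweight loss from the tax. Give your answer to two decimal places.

12.02

Rewriting supply in inverse form: P = 151 + 2Q.
Pre-tax equilibrium: 176 - 4.5Q = 151 + 2Q gives Q* = 3.8462, P* = 158.6923.
A tax on sellers shifts supply up by 12.5: 176 - 4.5Q = 151 + 2Q + 12.5, so Q_t = 1.9231. Buyers pay P_b = 167.3462; sellers receive P_s = P_b - 12.5 = 154.8462.
The welfare triangle lost has base Q* - Q_t = 1.9231 and height t = 12.5, so DWL = (1/2)(1.9231)(12.5) = 12.0192.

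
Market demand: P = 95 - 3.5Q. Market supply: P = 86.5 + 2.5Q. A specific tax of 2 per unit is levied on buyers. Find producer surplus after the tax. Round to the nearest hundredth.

1.47

Without the tax, 95 - 3.5Q = 86.5 + 2.5Q so Q* = 1.4167 and P* = 90.0417.
A tax on buyers shifts demand down by 2: (95 - 2) - 3.5Q = 86.5 + 2.5Q, so Q_t = 1.0833. Buyers pay P_b = 91.2083; sellers receive P_s = P_b - 2 = 89.2083.
Producer surplus is the triangle above supply below P_s: (1/2)(1.0833)(89.2083 - 86.5) = 1.467.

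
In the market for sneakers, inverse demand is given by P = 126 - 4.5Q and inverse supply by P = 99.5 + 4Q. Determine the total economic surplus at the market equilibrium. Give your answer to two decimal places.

41.31

Setting demand equal to supply, 26.5 = 8.5Q, so Q* = 3.1176 and P* = 111.9706.
Total surplus is the full triangle between the curves from 0 to Q*: (1/2)(3.1176)(126 - 99.5) = 41.3088.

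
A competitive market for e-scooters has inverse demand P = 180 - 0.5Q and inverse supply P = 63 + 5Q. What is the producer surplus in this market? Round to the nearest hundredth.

1131.32

Setting demand equal to supply, 117 = 5.5Q, so Q* = 21.2727 and P* = 169.3636.
Producer surplus is the triangle above supply below P*: (1/2)(21.2727)(169.3636 - 63) = (1/2)(21.2727)(106.3636) = 1131.3223.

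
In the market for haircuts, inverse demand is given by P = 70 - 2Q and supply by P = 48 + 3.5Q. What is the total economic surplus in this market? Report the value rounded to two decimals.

Equilibrium: 70 - 2Q = 48 + 3.5Q, so Q* = 4 and P* = 62.
CS = (1/2)(4)(8) = 16 and PS = (1/2)(4)(14) = 28, so total surplus = 44.

44.00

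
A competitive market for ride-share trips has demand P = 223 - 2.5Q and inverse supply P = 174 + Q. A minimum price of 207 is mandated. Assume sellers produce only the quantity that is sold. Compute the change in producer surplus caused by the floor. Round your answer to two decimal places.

92.72

Without the control, 223 - 2.5Q = 174 + Q so Q* = 14 and P* = 188.
At the floor price 207, quantity demanded is (223 - 207)/2.5 = 6.4; demand is the short side, so Q = 6.4 trades at P = 207.
PS goes from (1/2)(14)(14) = 98 to 190.72 (computed as (207 - 174)(6.4) - (1/2)(1)(6.4)^2), a change of 92.72.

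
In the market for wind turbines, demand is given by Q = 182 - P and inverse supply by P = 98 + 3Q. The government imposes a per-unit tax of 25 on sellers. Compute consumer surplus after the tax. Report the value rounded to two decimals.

Rewriting demand in inverse form: P = 182 - Q.
Pre-tax equilibrium: 182 - Q = 98 + 3Q gives Q* = 21, P* = 161.
A tax on sellers shifts supply up by 25: 182 - Q = 98 + 3Q + 25, so Q_t = 14.75. Buyers pay P_b = 167.25; sellers receive P_s = P_b - 25 = 142.25.
Consumer surplus is the triangle under demand above P_b: (1/2)(14.75)(182 - 167.25) = 108.7812.

108.78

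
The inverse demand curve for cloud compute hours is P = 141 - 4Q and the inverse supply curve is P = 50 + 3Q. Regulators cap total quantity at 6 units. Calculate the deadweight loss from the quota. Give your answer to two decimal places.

Unrestricted equilibrium: Q* = (141 - 50)/(4 + 3) = 13.
At Q = 6 the demand price is 141 - 4(6) = 117 and the supply price is 50 + 3(6) = 68.
DWL = (1/2)(gap between curves at 6) x (Q* - 6) = (1/2)(49)(7) = 171.5.

171.50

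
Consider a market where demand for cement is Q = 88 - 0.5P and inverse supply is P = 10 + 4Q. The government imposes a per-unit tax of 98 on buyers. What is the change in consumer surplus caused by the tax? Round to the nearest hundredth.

-637.00

Rewriting demand in inverse form: P = 176 - 2Q.
Pre-tax equilibrium: 176 - 2Q = 10 + 4Q gives Q* = 27.6667, P* = 120.6667.
With the tax, buyers' net willingness to pay falls by 98: (176 - 98) - 2Q = 10 + 4Q, so Q_t = 11.3333. Buyers pay P_b = 153.3333; sellers receive P_s = P_b - 98 = 55.3333.
Consumers lose the trapezoid between P* and P_b out to Q_t plus the triangle from Q_t to Q*: change in CS = 128.4444 - 765.4444 = -637.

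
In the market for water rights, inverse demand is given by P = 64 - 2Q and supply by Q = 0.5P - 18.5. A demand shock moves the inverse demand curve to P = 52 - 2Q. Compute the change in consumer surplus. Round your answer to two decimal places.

-31.50

Rewriting supply in inverse form: P = 37 + 2Q.
Initial equilibrium: Q_0 = 6.75, P_0 = 50.5; CS_0 = (1/2)(6.75)(13.5) = 45.5625, PS_0 = (1/2)(6.75)(13.5) = 45.5625.
New equilibrium: 52 - 2Q = 37 + 2Q gives Q_1 = 3.75, P_1 = 44.5; CS_1 = 14.0625, PS_1 = 14.0625.
Change in consumer surplus = 14.0625 - 45.5625 = -31.5.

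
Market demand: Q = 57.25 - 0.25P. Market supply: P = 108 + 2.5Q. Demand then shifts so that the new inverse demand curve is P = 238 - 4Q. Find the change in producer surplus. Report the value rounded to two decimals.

66.83

Rewriting demand in inverse form: P = 229 - 4Q.
Initial equilibrium: Q_0 = 18.6154, P_0 = 154.5385; CS_0 = (1/2)(18.6154)(74.4615) = 693.0651, PS_0 = (1/2)(18.6154)(46.5385) = 433.1657.
New equilibrium: 238 - 4Q = 108 + 2.5Q gives Q_1 = 20, P_1 = 158; CS_1 = 800, PS_1 = 500.
Change in producer surplus = 500 - 433.1657 = 66.8343.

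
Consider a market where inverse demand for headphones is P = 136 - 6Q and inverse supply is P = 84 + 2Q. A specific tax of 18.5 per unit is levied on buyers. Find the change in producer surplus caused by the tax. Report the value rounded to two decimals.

-24.71

Without the tax, 136 - 6Q = 84 + 2Q so Q* = 6.5 and P* = 97.
A tax on buyers shifts demand down by 18.5: (136 - 18.5) - 6Q = 84 + 2Q, so Q_t = 4.1875. Buyers pay P_b = 110.875; sellers receive P_s = P_b - 18.5 = 92.375.
Producers lose the trapezoid between P_s and P* out to Q_t plus the triangle from Q_t to Q*: change in PS = 17.5352 - 42.25 = -24.7148.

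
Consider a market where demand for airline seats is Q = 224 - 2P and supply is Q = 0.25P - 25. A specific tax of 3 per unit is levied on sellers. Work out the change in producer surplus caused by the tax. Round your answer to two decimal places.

Rewriting demand in inverse form: P = 112 - 0.5Q.
Rewriting supply in inverse form: P = 100 + 4Q.
Without the tax, 112 - 0.5Q = 100 + 4Q so Q* = 2.6667 and P* = 110.6667.
With the tax, sellers need 3 more per unit: 112 - 0.5Q = 100 + 4Q + 3, so Q_t = 2. Buyers pay P_b = 111; sellers receive P_s = P_b - 3 = 108.
Producers lose the trapezoid between P_s and P* out to Q_t plus the triangle from Q_t to Q*: change in PS = 8 - 14.2222 = -6.2222.

-6.22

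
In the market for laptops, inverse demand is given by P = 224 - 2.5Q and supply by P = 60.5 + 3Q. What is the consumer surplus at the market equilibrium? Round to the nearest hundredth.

1104.64

Equilibrium: 224 - 2.5Q = 60.5 + 3Q, so Q* = 29.7273 and P* = 149.6818.
Consumer surplus is the triangle under demand above P*: (1/2)(29.7273)(224 - 149.6818) = (1/2)(29.7273)(74.3182) = 1104.6384.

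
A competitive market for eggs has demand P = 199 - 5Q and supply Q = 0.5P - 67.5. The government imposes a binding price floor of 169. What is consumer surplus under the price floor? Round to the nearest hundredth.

90.00

Rewriting supply in inverse form: P = 135 + 2Q.
Free-market equilibrium: 199 - 5Q = 135 + 2Q gives Q* = 9.1429, P* = 153.2857.
At the floor price 169, quantity demanded is (199 - 169)/5 = 6; demand is the short side, so Q = 6 trades at P = 169.
CS is the triangle under demand above 169: (1/2)(6)(199 - 169) = 90.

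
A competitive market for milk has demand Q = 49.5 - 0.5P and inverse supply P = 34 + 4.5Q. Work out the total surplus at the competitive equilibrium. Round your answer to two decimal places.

325.00

Rewriting demand in inverse form: P = 99 - 2Q.
Equilibrium: 99 - 2Q = 34 + 4.5Q, so Q* = 10 and P* = 79.
Total surplus is the full triangle between the curves from 0 to Q*: (1/2)(10)(99 - 34) = 325.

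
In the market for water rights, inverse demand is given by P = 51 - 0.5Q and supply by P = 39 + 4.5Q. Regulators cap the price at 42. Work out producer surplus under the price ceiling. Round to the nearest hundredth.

Free-market equilibrium: 51 - 0.5Q = 39 + 4.5Q gives Q* = 2.4, P* = 49.8.
At P = 42, sellers supply (42 - 39)/4.5 = 0.6667 while buyers want more, so the quantity traded is 0.6667 at price 42.
PS is the triangle above supply below 42: (1/2)(0.6667)(42 - 39) = 1.

1.00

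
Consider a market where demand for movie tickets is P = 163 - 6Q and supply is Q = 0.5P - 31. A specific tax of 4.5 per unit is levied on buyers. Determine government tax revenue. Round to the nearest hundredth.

Rewriting supply in inverse form: P = 62 + 2Q.
Pre-tax equilibrium: 163 - 6Q = 62 + 2Q gives Q* = 12.625, P* = 87.25.
A tax on buyers shifts demand down by 4.5: (163 - 4.5) - 6Q = 62 + 2Q, so Q_t = 12.0625. Buyers pay P_b = 90.625; sellers receive P_s = P_b - 4.5 = 86.125.
Tax revenue = t x Q_t = 4.5 x 12.0625 = 54.2812.

54.28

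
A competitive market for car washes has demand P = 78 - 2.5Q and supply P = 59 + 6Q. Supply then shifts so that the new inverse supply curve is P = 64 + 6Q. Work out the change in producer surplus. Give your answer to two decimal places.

-6.85

Initial equilibrium: Q_0 = 2.2353, P_0 = 72.4118; CS_0 = (1/2)(2.2353)(5.5882) = 6.2457, PS_0 = (1/2)(2.2353)(13.4118) = 14.9896.
New equilibrium: 78 - 2.5Q = 64 + 6Q gives Q_1 = 1.6471, P_1 = 73.8824; CS_1 = 3.391, PS_1 = 8.1384.
Change in producer surplus = 8.1384 - 14.9896 = -6.8512.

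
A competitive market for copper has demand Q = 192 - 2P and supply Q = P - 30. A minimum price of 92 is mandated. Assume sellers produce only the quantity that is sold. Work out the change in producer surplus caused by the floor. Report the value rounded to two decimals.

-504.00

Rewriting demand in inverse form: P = 96 - 0.5Q.
Rewriting supply in inverse form: P = 30 + Q.
Without the control, 96 - 0.5Q = 30 + Q so Q* = 44 and P* = 74.
At P = 92, buyers demand (96 - 92)/0.5 = 8 while sellers would supply more, so the quantity traded is 8 at price 92.
PS goes from (1/2)(44)(44) = 968 to 464 (computed as (92 - 30)(8) - (1/2)(1)(8)^2), a change of -504.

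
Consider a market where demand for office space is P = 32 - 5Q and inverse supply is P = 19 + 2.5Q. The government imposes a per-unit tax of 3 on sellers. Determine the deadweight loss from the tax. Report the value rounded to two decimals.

0.60

Without the tax, 32 - 5Q = 19 + 2.5Q so Q* = 1.7333 and P* = 23.3333.
A tax on sellers shifts supply up by 3: 32 - 5Q = 19 + 2.5Q + 3, so Q_t = 1.3333. Buyers pay P_b = 25.3333; sellers receive P_s = P_b - 3 = 22.3333.
The welfare triangle lost has base Q* - Q_t = 0.4 and height t = 3, so DWL = (1/2)(0.4)(3) = 0.6.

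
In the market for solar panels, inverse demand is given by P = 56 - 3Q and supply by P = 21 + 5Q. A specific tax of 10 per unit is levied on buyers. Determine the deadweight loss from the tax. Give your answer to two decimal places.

6.25

Without the tax, 56 - 3Q = 21 + 5Q so Q* = 4.375 and P* = 42.875.
A tax on buyers shifts demand down by 10: (56 - 10) - 3Q = 21 + 5Q, so Q_t = 3.125. Buyers pay P_b = 46.625; sellers receive P_s = P_b - 10 = 36.625.
The welfare triangle lost has base Q* - Q_t = 1.25 and height t = 10, so DWL = (1/2)(1.25)(10) = 6.25.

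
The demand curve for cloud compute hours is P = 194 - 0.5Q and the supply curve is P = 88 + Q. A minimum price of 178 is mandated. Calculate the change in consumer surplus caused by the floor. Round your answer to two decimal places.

Without the control, 194 - 0.5Q = 88 + Q so Q* = 70.6667 and P* = 158.6667.
At the floor price 178, quantity demanded is (194 - 178)/0.5 = 32; demand is the short side, so Q = 32 trades at P = 178.
CS goes from (1/2)(70.6667)(35.3333) = 1248.4444 to 256 (computed as (194 - 178)(32) - (1/2)(0.5)(32)^2), a change of -992.4444.

-992.44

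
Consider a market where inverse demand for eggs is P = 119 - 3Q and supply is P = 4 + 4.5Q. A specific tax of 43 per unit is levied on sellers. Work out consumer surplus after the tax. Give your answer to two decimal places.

138.24

Pre-tax equilibrium: 119 - 3Q = 4 + 4.5Q gives Q* = 15.3333, P* = 73.
A tax on sellers shifts supply up by 43: 119 - 3Q = 4 + 4.5Q + 43, so Q_t = 9.6. Buyers pay P_b = 90.2; sellers receive P_s = P_b - 43 = 47.2.
Consumer surplus is the triangle under demand above P_b: (1/2)(9.6)(119 - 90.2) = 138.24.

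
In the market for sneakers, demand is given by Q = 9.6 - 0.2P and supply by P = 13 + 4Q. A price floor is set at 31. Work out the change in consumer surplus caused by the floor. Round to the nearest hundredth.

Rewriting demand in inverse form: P = 48 - 5Q.
Free-market equilibrium: 48 - 5Q = 13 + 4Q gives Q* = 3.8889, P* = 28.5556.
At P = 31, buyers demand (48 - 31)/5 = 3.4 while sellers would supply more, so the quantity traded is 3.4 at price 31.
CS goes from (1/2)(3.8889)(19.4444) = 37.8086 to 28.9 (computed as (48 - 31)(3.4) - (1/2)(5)(3.4)^2), a change of -8.9086.

-8.91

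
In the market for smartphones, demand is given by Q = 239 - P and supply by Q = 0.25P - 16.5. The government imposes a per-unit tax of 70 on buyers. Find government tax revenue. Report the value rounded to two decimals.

Rewriting demand in inverse form: P = 239 - Q.
Rewriting supply in inverse form: P = 66 + 4Q.
Pre-tax equilibrium: 239 - Q = 66 + 4Q gives Q* = 34.6, P* = 204.4.
A tax on buyers shifts demand down by 70: (239 - 70) - Q = 66 + 4Q, so Q_t = 20.6. Buyers pay P_b = 218.4; sellers receive P_s = P_b - 70 = 148.4.
Revenue is the tax times quantity traded: 70 x 20.6 = 1442.

1442.00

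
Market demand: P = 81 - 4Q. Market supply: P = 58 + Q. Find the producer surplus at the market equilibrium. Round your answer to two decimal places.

Setting demand equal to supply, 23 = 5Q, so Q* = 4.6 and P* = 62.6.
Producer surplus is the triangle above supply below P*: (1/2)(4.6)(62.6 - 58) = (1/2)(4.6)(4.6) = 10.58.

10.58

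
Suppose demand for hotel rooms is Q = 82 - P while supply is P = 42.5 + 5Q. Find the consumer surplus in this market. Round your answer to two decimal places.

21.67

Rewriting demand in inverse form: P = 82 - Q.
Setting demand equal to supply, 39.5 = 6Q, so Q* = 6.5833 and P* = 75.4167.
The demand choke price is 82, so CS = (1/2)(Q*)(82 - P*) = (1/2)(6.5833)(6.5833) = 21.6701.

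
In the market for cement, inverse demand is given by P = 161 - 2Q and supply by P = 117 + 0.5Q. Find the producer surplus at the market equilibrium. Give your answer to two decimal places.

Set 161 - 2Q = 117 + 0.5Q, which gives 44 = 2.5Q, so Q* = 17.6 and P* = 161 - 2(17.6) = 125.8.
PS is the area between P* and the supply curve from 0 to Q*: (1/2)(17.6)(8.8) = 77.44.

77.44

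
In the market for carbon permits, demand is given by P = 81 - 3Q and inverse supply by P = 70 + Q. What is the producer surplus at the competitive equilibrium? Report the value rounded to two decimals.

Set 81 - 3Q = 70 + Q, which gives 11 = 4Q, so Q* = 2.75 and P* = 81 - 3(2.75) = 72.75.
The supply curve's price intercept is 70, so PS = (1/2)(Q*)(P* - 70) = (1/2)(2.75)(2.75) = 3.7812.

3.78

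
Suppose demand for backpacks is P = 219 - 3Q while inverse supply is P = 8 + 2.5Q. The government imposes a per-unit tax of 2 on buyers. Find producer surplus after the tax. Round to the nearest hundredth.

Without the tax, 219 - 3Q = 8 + 2.5Q so Q* = 38.3636 and P* = 103.9091.
A tax on buyers shifts demand down by 2: (219 - 2) - 3Q = 8 + 2.5Q, so Q_t = 38. Buyers pay P_b = 105; sellers receive P_s = P_b - 2 = 103.
PS = (1/2)(Q_t)(P_s - 8) = (1/2)(38)(95) = 1805.

1805.00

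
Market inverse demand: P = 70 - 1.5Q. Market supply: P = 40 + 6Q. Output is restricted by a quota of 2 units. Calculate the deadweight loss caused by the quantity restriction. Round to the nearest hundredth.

Without the quota, 70 - 1.5Q = 40 + 6Q gives Q* = 4.
At Q = 2 the demand price is 70 - 1.5(2) = 67 and the supply price is 40 + 6(2) = 52.
DWL = (1/2)(gap between curves at 2) x (Q* - 2) = (1/2)(15)(2) = 15.

15.00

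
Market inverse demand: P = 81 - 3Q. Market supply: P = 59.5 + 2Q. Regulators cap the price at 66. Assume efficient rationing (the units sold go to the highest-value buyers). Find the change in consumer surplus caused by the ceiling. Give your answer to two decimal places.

Free-market equilibrium: 81 - 3Q = 59.5 + 2Q gives Q* = 4.3, P* = 68.1.
At the ceiling price 66, quantity supplied is (66 - 59.5)/2 = 3.25; supply is the short side, so Q = 3.25 trades at P = 66.
CS goes from (1/2)(4.3)(12.9) = 27.735 to 32.9062 (computed as (81 - 66)(3.25) - (1/2)(3)(3.25)^2), a change of 5.1712.

5.17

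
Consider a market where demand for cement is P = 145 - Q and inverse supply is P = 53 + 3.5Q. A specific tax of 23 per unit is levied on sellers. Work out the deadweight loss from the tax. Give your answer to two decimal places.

58.78

Pre-tax equilibrium: 145 - Q = 53 + 3.5Q gives Q* = 20.4444, P* = 124.5556.
With the tax, sellers need 23 more per unit: 145 - Q = 53 + 3.5Q + 23, so Q_t = 15.3333. Buyers pay P_b = 129.6667; sellers receive P_s = P_b - 23 = 106.6667.
The welfare triangle lost has base Q* - Q_t = 5.1111 and height t = 23, so DWL = (1/2)(5.1111)(23) = 58.7778.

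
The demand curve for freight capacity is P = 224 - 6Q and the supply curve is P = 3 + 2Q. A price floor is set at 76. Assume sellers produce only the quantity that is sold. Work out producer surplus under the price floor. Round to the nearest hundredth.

Free-market equilibrium: 224 - 6Q = 3 + 2Q gives Q* = 27.625, P* = 58.25.
At the floor price 76, quantity demanded is (224 - 76)/6 = 24.6667; demand is the short side, so Q = 24.6667 trades at P = 76.
The supply price at Q = 24.6667 is 52.3333. PS is the trapezoid between 76 and supply over [0, 24.6667]: (1/2)[(76 - 3) + (76 - 52.3333)](24.6667) = 1192.2222.

1192.22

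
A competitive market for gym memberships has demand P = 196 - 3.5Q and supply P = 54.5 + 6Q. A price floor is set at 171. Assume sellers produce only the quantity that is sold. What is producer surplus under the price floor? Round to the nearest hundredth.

Free-market equilibrium: 196 - 3.5Q = 54.5 + 6Q gives Q* = 14.8947, P* = 143.8684.
At the floor price 171, quantity demanded is (196 - 171)/3.5 = 7.1429; demand is the short side, so Q = 7.1429 trades at P = 171.
The supply price at Q = 7.1429 is 97.3571. PS is the trapezoid between 171 and supply over [0, 7.1429]: (1/2)[(171 - 54.5) + (171 - 97.3571)](7.1429) = 679.0816.

679.08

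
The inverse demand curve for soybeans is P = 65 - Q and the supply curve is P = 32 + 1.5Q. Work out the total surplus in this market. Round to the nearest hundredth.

Setting demand equal to supply, 33 = 2.5Q, so Q* = 13.2 and P* = 51.8.
Total surplus is the full triangle between the curves from 0 to Q*: (1/2)(13.2)(65 - 32) = 217.8.

217.80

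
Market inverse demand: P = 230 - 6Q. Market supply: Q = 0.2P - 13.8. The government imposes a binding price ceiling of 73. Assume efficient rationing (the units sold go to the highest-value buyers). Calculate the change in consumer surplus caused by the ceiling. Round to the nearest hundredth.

-518.99

Rewriting supply in inverse form: P = 69 + 5Q.
Without the control, 230 - 6Q = 69 + 5Q so Q* = 14.6364 and P* = 142.1818.
At the ceiling price 73, quantity supplied is (73 - 69)/5 = 0.8; supply is the short side, so Q = 0.8 trades at P = 73.
CS goes from (1/2)(14.6364)(87.8182) = 642.6694 to 123.68 (computed as (230 - 73)(0.8) - (1/2)(6)(0.8)^2), a change of -518.9894.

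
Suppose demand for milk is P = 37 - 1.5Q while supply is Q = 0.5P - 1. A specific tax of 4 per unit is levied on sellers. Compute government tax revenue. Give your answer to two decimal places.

35.43

Rewriting supply in inverse form: P = 2 + 2Q.
Pre-tax equilibrium: 37 - 1.5Q = 2 + 2Q gives Q* = 10, P* = 22.
A tax on sellers shifts supply up by 4: 37 - 1.5Q = 2 + 2Q + 4, so Q_t = 8.8571. Buyers pay P_b = 23.7143; sellers receive P_s = P_b - 4 = 19.7143.
Tax revenue = t x Q_t = 4 x 8.8571 = 35.4286.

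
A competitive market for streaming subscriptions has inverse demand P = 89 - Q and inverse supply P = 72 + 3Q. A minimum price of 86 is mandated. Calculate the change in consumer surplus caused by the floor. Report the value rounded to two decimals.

Without the control, 89 - Q = 72 + 3Q so Q* = 4.25 and P* = 84.75.
At P = 86, buyers demand (89 - 86)/1 = 3 while sellers would supply more, so the quantity traded is 3 at price 86.
CS goes from (1/2)(4.25)(4.25) = 9.0312 to 4.5 (computed as (89 - 86)(3) - (1/2)(1)(3)^2), a change of -4.5312.

-4.53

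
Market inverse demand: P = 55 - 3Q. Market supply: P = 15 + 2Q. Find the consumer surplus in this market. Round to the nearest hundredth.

Equilibrium: 55 - 3Q = 15 + 2Q, so Q* = 8 and P* = 31.
CS is the area between the demand curve and P* from 0 to Q*: (1/2)(8)(24) = 96.

96.00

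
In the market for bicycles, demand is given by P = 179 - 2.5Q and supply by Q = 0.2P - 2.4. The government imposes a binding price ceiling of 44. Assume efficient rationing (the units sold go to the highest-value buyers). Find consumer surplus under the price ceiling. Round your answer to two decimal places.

Rewriting supply in inverse form: P = 12 + 5Q.
Free-market equilibrium: 179 - 2.5Q = 12 + 5Q gives Q* = 22.2667, P* = 123.3333.
At P = 44, sellers supply (44 - 12)/5 = 6.4 while buyers want more, so the quantity traded is 6.4 at price 44.
The demand price at Q = 6.4 is 163. CS is the trapezoid between demand and 44 over [0, 6.4]: (1/2)[(179 - 44) + (163 - 44)](6.4) = 812.8.

812.80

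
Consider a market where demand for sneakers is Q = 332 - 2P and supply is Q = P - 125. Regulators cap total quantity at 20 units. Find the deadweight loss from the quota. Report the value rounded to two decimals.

40.33

Rewriting demand in inverse form: P = 166 - 0.5Q.
Rewriting supply in inverse form: P = 125 + Q.
Without the quota, 166 - 0.5Q = 125 + Q gives Q* = 27.3333.
At Q = 20 the demand price is 166 - 0.5(20) = 156 and the supply price is 125 + (20) = 145.
Deadweight loss is the triangle between the curves from 20 to 27.3333: (1/2)(156 - 145)(27.3333 - 20) = 40.3333.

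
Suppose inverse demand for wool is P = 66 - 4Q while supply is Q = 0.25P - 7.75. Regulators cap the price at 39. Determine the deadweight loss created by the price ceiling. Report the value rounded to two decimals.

22.56

Rewriting supply in inverse form: P = 31 + 4Q.
Free-market equilibrium: 66 - 4Q = 31 + 4Q gives Q* = 4.375, P* = 48.5.
At P = 39, sellers supply (39 - 31)/4 = 2 while buyers want more, so the quantity traded is 2 at price 39.
At Q = 2 the demand price is 58 and the supply price is 39. Deadweight loss is the triangle between the curves from 2 to 4.375: (1/2)(58 - 39)(4.375 - 2) = 22.5625.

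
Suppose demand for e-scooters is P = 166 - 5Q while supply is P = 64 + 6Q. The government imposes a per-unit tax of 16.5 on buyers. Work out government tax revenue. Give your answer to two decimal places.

Pre-tax equilibrium: 166 - 5Q = 64 + 6Q gives Q* = 9.2727, P* = 119.6364.
A tax on buyers shifts demand down by 16.5: (166 - 16.5) - 5Q = 64 + 6Q, so Q_t = 7.7727. Buyers pay P_b = 127.1364; sellers receive P_s = P_b - 16.5 = 110.6364.
Revenue is the tax times quantity traded: 16.5 x 7.7727 = 128.25.

128.25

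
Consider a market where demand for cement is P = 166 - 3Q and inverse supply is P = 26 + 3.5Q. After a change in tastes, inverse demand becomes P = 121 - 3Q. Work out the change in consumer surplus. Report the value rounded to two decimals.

-375.44

Initial equilibrium: Q_0 = 21.5385, P_0 = 101.3846; CS_0 = (1/2)(21.5385)(64.6154) = 695.858, PS_0 = (1/2)(21.5385)(75.3846) = 811.8343.
New equilibrium: 121 - 3Q = 26 + 3.5Q gives Q_1 = 14.6154, P_1 = 77.1538; CS_1 = 320.4142, PS_1 = 373.8166.
Change in consumer surplus = 320.4142 - 695.858 = -375.4438.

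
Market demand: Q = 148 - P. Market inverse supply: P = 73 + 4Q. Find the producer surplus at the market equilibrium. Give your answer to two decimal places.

450.00

Rewriting demand in inverse form: P = 148 - Q.
Set 148 - Q = 73 + 4Q, which gives 75 = 5Q, so Q* = 15 and P* = 148 - (15) = 133.
Producer surplus is the triangle above supply below P*: (1/2)(15)(133 - 73) = (1/2)(15)(60) = 450.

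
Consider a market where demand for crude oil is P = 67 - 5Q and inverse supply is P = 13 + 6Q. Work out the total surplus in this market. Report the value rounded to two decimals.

Set 67 - 5Q = 13 + 6Q, which gives 54 = 11Q, so Q* = 4.9091 and P* = 67 - 5(4.9091) = 42.4545.
Total surplus is the full triangle between the curves from 0 to Q*: (1/2)(4.9091)(67 - 13) = 132.5455.

132.55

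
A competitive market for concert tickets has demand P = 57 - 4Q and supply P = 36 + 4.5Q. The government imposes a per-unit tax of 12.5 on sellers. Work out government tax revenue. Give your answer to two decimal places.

12.50

Pre-tax equilibrium: 57 - 4Q = 36 + 4.5Q gives Q* = 2.4706, P* = 47.1176.
A tax on sellers shifts supply up by 12.5: 57 - 4Q = 36 + 4.5Q + 12.5, so Q_t = 1. Buyers pay P_b = 53; sellers receive P_s = P_b - 12.5 = 40.5.
Revenue is the tax times quantity traded: 12.5 x 1 = 12.5.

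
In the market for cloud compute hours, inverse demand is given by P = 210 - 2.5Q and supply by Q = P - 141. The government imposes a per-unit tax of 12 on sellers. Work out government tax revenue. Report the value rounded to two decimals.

195.43

Rewriting supply in inverse form: P = 141 + Q.
Pre-tax equilibrium: 210 - 2.5Q = 141 + Q gives Q* = 19.7143, P* = 160.7143.
A tax on sellers shifts supply up by 12: 210 - 2.5Q = 141 + Q + 12, so Q_t = 16.2857. Buyers pay P_b = 169.2857; sellers receive P_s = P_b - 12 = 157.2857.
Tax revenue = t x Q_t = 12 x 16.2857 = 195.4286.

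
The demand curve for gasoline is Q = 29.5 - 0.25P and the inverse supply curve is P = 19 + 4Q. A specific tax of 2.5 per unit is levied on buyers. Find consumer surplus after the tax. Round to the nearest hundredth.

291.01

Rewriting demand in inverse form: P = 118 - 4Q.
Without the tax, 118 - 4Q = 19 + 4Q so Q* = 12.375 and P* = 68.5.
A tax on buyers shifts demand down by 2.5: (118 - 2.5) - 4Q = 19 + 4Q, so Q_t = 12.0625. Buyers pay P_b = 69.75; sellers receive P_s = P_b - 2.5 = 67.25.
Consumer surplus is the triangle under demand above P_b: (1/2)(12.0625)(118 - 69.75) = 291.0078.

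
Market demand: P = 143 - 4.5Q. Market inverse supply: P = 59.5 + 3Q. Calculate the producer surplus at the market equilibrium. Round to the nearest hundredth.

185.93

Equilibrium: 143 - 4.5Q = 59.5 + 3Q, so Q* = 11.1333 and P* = 92.9.
The supply curve's price intercept is 59.5, so PS = (1/2)(Q*)(P* - 59.5) = (1/2)(11.1333)(33.4) = 185.9267.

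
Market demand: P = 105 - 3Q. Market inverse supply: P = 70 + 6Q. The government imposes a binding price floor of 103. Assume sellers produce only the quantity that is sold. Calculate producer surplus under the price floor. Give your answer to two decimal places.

20.67

Without the control, 105 - 3Q = 70 + 6Q so Q* = 3.8889 and P* = 93.3333.
At the floor price 103, quantity demanded is (105 - 103)/3 = 0.6667; demand is the short side, so Q = 0.6667 trades at P = 103.
The supply price at Q = 0.6667 is 74. PS is the trapezoid between 103 and supply over [0, 0.6667]: (1/2)[(103 - 70) + (103 - 74)](0.6667) = 20.6667.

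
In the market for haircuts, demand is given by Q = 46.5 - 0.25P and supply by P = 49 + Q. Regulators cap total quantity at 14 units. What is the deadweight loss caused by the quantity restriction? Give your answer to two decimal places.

448.90

Rewriting demand in inverse form: P = 186 - 4Q.
Unrestricted equilibrium: Q* = (186 - 49)/(4 + 1) = 27.4.
At Q = 14 the demand price is 186 - 4(14) = 130 and the supply price is 49 + (14) = 63.
Deadweight loss is the triangle between the curves from 14 to 27.4: (1/2)(130 - 63)(27.4 - 14) = 448.9.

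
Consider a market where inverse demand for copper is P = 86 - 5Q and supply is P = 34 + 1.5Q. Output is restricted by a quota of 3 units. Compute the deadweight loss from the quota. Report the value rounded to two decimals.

81.25

Without the quota, 86 - 5Q = 34 + 1.5Q gives Q* = 8.
At Q = 3 the demand price is 86 - 5(3) = 71 and the supply price is 34 + 1.5(3) = 38.5.
Deadweight loss is the triangle between the curves from 3 to 8: (1/2)(71 - 38.5)(8 - 3) = 81.25.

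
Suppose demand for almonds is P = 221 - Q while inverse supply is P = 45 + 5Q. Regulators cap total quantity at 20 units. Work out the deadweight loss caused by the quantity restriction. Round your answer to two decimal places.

Without the quota, 221 - Q = 45 + 5Q gives Q* = 29.3333.
At Q = 20 the demand price is 221 - (20) = 201 and the supply price is 45 + 5(20) = 145.
DWL = (1/2)(gap between curves at 20) x (Q* - 20) = (1/2)(56)(9.3333) = 261.3333.

261.33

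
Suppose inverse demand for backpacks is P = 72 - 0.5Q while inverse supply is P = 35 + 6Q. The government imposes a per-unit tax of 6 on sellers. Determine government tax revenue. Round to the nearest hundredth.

28.62

Pre-tax equilibrium: 72 - 0.5Q = 35 + 6Q gives Q* = 5.6923, P* = 69.1538.
With the tax, sellers need 6 more per unit: 72 - 0.5Q = 35 + 6Q + 6, so Q_t = 4.7692. Buyers pay P_b = 69.6154; sellers receive P_s = P_b - 6 = 63.6154.
Revenue is the tax times quantity traded: 6 x 4.7692 = 28.6154.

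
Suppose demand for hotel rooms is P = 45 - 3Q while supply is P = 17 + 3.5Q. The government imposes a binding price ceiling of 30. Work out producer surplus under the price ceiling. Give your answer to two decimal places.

Free-market equilibrium: 45 - 3Q = 17 + 3.5Q gives Q* = 4.3077, P* = 32.0769.
At the ceiling price 30, quantity supplied is (30 - 17)/3.5 = 3.7143; supply is the short side, so Q = 3.7143 trades at P = 30.
PS is the triangle above supply below 30: (1/2)(3.7143)(30 - 17) = 24.1429.

24.14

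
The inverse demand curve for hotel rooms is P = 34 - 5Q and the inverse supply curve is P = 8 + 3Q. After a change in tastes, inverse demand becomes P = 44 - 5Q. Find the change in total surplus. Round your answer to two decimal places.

38.75

Initial equilibrium: Q_0 = 3.25, P_0 = 17.75; CS_0 = (1/2)(3.25)(16.25) = 26.4062, PS_0 = (1/2)(3.25)(9.75) = 15.8438.
New equilibrium: 44 - 5Q = 8 + 3Q gives Q_1 = 4.5, P_1 = 21.5; CS_1 = 50.625, PS_1 = 30.375.
Change in total surplus = (50.625 + 30.375) - (26.4062 + 15.8438) = 38.75.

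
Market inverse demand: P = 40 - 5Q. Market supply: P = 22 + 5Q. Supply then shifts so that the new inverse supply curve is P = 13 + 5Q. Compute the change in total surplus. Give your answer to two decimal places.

20.25

Initial equilibrium: Q_0 = 1.8, P_0 = 31; CS_0 = (1/2)(1.8)(9) = 8.1, PS_0 = (1/2)(1.8)(9) = 8.1.
New equilibrium: 40 - 5Q = 13 + 5Q gives Q_1 = 2.7, P_1 = 26.5; CS_1 = 18.225, PS_1 = 18.225.
Change in total surplus = (18.225 + 18.225) - (8.1 + 8.1) = 20.25.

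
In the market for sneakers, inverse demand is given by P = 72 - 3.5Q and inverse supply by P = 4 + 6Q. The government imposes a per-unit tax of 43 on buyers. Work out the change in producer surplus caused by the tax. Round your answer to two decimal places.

-132.93

Without the tax, 72 - 3.5Q = 4 + 6Q so Q* = 7.1579 and P* = 46.9474.
A tax on buyers shifts demand down by 43: (72 - 43) - 3.5Q = 4 + 6Q, so Q_t = 2.6316. Buyers pay P_b = 62.7895; sellers receive P_s = P_b - 43 = 19.7895.
Producers lose the trapezoid between P_s and P* out to Q_t plus the triangle from Q_t to Q*: change in PS = 20.7756 - 153.7064 = -132.9307.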